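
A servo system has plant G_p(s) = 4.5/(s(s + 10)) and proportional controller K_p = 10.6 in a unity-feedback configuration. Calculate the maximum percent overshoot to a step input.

Closed-loop characteristic equation: s² + 10s + 47.7 = 0, so ω_n = 6.907 rad/s and ζ = 10/(2·6.907) = 0.724.
%OS = 100·exp(−πζ/√(1−ζ²)) = 100·exp(−π·0.724/√0.4759) = 3.7%.

3.7%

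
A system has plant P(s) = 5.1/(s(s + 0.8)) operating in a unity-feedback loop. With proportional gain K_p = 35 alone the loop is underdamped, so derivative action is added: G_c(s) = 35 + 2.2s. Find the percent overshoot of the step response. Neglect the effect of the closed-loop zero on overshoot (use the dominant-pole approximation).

Forward path: (35 + 2.2s)·5.1/(s(s+0.8)). The closed-loop characteristic equation is s² + (0.8 + 5.1·2.2)s + 5.1·35 = 0.
That is s² + 12.02s + 178.5 = 0, so ω_n = 13.36 rad/s and ζ = 12.02/(2·13.36) = 0.4498.
%OS = 100·exp(−πζ/√(1−ζ²)) = 20.5%.

20.5%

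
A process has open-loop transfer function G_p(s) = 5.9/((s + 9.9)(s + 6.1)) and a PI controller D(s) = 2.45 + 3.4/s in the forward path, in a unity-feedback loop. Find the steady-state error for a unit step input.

0

The open loop D(s)G_p(s) has a pole at the origin (type 1), so the static position error constant is infinite and e_ss = 1/(1+∞) = 0.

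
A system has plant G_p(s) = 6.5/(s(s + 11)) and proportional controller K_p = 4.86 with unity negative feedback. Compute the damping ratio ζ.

ζ = 0.979

1 + K_p·G_p(s) = 0 gives s² + 11s + 31.59 = 0.
Matching s² + 2ζω_n s + ω_n²: ω_n = √31.59 = 5.62 rad/s and 2ζω_n = 11, so ζ = 11/(2·5.62) = 0.979.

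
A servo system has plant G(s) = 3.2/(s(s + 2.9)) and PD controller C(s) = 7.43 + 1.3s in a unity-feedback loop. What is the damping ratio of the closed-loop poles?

Forward path: (7.43 + 1.3s)·3.2/(s(s+2.9)). The closed-loop characteristic equation is s² + (2.9 + 3.2·1.3)s + 3.2·7.43 = 0.
That is s² + 7.06s + 23.78 = 0, so ω_n = 4.876 rad/s and ζ = 7.06/(2·4.876) = 0.7239.

ζ = 0.724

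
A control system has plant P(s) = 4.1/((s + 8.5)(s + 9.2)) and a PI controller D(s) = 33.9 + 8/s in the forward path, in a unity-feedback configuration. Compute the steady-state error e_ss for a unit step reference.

The open loop D(s)P(s) has a pole at the origin (type 1), so the static position error constant is infinite and e_ss = 1/(1+∞) = 0.

0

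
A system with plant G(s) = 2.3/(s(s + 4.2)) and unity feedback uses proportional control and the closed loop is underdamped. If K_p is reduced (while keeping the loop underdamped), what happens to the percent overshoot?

ζ = 4.2/(2√(2.3K_p)) rises as K_p falls; higher damping means less overshoot.

decrease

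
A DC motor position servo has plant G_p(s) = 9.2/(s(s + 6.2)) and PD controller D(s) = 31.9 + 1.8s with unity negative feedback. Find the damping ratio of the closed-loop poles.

Forward path: (31.9 + 1.8s)·9.2/(s(s+6.2)). The closed-loop characteristic equation is s² + (6.2 + 9.2·1.8)s + 9.2·31.9 = 0.
That is s² + 22.76s + 293.5 = 0, so ω_n = 17.13 rad/s and ζ = 22.76/(2·17.13) = 0.6643.

ζ = 0.664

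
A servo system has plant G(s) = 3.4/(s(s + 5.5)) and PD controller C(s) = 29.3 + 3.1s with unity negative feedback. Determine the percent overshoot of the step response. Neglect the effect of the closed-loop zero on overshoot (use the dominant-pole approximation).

1.44%

Forward path: (29.3 + 3.1s)·3.4/(s(s+5.5)). The closed-loop characteristic equation is s² + (5.5 + 3.4·3.1)s + 3.4·29.3 = 0.
That is s² + 16.04s + 99.62 = 0, so ω_n = 9.981 rad/s and ζ = 16.04/(2·9.981) = 0.8035.
%OS = 100·exp(−πζ/√(1−ζ²)) = 1.44%.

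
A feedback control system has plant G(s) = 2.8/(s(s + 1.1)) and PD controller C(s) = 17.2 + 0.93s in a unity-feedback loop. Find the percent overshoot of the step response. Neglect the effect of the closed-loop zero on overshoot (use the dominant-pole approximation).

Forward path: (17.2 + 0.93s)·2.8/(s(s+1.1)). The closed-loop characteristic equation is s² + (1.1 + 2.8·0.93)s + 2.8·17.2 = 0.
That is s² + 3.704s + 48.16 = 0, so ω_n = 6.94 rad/s and ζ = 3.704/(2·6.94) = 0.2669.
%OS = 100·exp(−πζ/√(1−ζ²)) = 41.9%.

41.9%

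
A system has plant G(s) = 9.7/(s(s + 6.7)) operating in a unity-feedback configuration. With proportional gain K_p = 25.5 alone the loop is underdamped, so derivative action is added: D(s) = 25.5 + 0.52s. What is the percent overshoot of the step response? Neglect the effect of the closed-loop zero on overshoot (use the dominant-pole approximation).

28.2%

Forward path: (25.5 + 0.52s)·9.7/(s(s+6.7)). The closed-loop characteristic equation is s² + (6.7 + 9.7·0.52)s + 9.7·25.5 = 0.
That is s² + 11.74s + 247.3 = 0, so ω_n = 15.73 rad/s and ζ = 11.74/(2·15.73) = 0.3734.
%OS = 100·exp(−πζ/√(1−ζ²)) = 28.2%.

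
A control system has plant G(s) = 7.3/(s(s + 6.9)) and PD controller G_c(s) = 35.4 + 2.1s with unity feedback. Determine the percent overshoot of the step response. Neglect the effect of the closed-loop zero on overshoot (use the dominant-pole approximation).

4.95%

Forward path: (35.4 + 2.1s)·7.3/(s(s+6.9)). The closed-loop characteristic equation is s² + (6.9 + 7.3·2.1)s + 7.3·35.4 = 0.
That is s² + 22.23s + 258.4 = 0, so ω_n = 16.08 rad/s and ζ = 22.23/(2·16.08) = 0.6914.
%OS = 100·exp(−πζ/√(1−ζ²)) = 4.95%.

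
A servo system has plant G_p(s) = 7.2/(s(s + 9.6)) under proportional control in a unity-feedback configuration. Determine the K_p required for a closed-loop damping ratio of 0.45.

K_p = 15.8

Closed-loop characteristic equation: s² + 9.6s + K_p·7.2 = 0.
So ω_n = √(7.2K_p) and 2ζω_n = 9.6, giving ζ = 9.6/(2√(7.2K_p)).
Setting ζ = 0.45: √(7.2K_p) = 9.6/(2·0.45) = 10.67, so K_p = 113.8/7.2 = 15.8.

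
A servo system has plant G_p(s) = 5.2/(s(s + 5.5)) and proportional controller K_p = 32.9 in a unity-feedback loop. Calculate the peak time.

T_p = 0.246 s

Closed-loop characteristic equation: s² + 5.5s + 171.1 = 0, so ω_n = 13.08 rad/s and ζ = 5.5/(2·13.08) = 0.2102.
Damped frequency ω_d = ω_n√(1−ζ²) = 12.79 rad/s, so peak time T_p = π/ω_d = 0.246 s.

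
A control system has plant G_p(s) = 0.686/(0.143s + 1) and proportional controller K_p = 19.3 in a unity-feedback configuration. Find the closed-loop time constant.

Closed loop: T(s) = K_p·G_p/(1+K_p·G_p) = 13.24/(0.143s + 1 + 13.24), with pole at s = −(1 + 13.24)/0.143 = −99.58.
Closed-loop time constant τ = 1/99.58 = 0.01 s.

τ = 0.01 s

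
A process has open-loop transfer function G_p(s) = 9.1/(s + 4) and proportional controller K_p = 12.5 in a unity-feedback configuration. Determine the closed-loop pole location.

Closed-loop transfer function: T(s) = K_p·G_p(s)/(1 + K_p·G_p(s)) = 113.8/(s + 4 + 113.8) = 113.8/(s + 117.8).
The closed-loop pole is at s = −117.8.

s = -117.8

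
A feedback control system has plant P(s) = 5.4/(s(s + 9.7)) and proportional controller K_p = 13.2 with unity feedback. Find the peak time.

T_p = 0.455 s

The closed-loop denominator s² + 9.7s + 71.28 gives ω_n = √71.28 = 8.443 and ζ = 9.7/(2ω_n) = 0.5745.
Damped frequency ω_d = ω_n√(1−ζ²) = 6.911 rad/s, so peak time T_p = π/ω_d = 0.455 s.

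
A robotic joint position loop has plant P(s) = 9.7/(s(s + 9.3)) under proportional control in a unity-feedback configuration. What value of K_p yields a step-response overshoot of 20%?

K_p = 10.7

From %OS = 100·exp(−πζ/√(1−ζ²)) = 20%, ζ = −ln(0.2)/√(π²+ln²(0.2)) = 0.4559.
Characteristic equation s² + 9.3s + 9.7K_p = 0 gives ζ = 9.3/(2√(9.7K_p)).
Setting ζ = 0.4559: √(9.7K_p) = 9.3/(2·0.4559) = 10.2, so K_p = 104/9.7 = 10.7.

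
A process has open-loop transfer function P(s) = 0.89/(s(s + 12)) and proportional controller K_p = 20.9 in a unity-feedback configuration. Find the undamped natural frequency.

With unity feedback the closed-loop characteristic equation is s² + 12s + 20.9·0.89 = s² + 12s + 18.6 = 0.
So ω_n² = 18.6 ⇒ ω_n = 4.313 rad/s, and ζ = 12/(2ω_n) = 1.39.

ω_n = 4.31 rad/s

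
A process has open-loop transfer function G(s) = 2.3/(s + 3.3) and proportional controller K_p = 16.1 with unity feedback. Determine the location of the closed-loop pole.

Closed-loop transfer function: T(s) = K_p·G(s)/(1 + K_p·G(s)) = 37.03/(s + 3.3 + 37.03) = 37.03/(s + 40.33).
The closed-loop pole is at s = −40.33.

s = -40.33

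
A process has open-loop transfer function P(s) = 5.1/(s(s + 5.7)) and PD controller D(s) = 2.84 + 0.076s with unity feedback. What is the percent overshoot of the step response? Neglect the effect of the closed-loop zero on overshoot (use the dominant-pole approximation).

Forward path: (2.84 + 0.076s)·5.1/(s(s+5.7)). The closed-loop characteristic equation is s² + (5.7 + 5.1·0.076)s + 5.1·2.84 = 0.
That is s² + 6.088s + 14.48 = 0, so ω_n = 3.806 rad/s and ζ = 6.088/(2·3.806) = 0.7998.
%OS = 100·exp(−πζ/√(1−ζ²)) = 1.52%.

1.52%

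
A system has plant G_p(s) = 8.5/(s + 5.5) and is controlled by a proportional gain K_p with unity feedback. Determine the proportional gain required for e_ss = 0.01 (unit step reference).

K_p = 64.1

For a type-0 loop with proportional control, e_ss = 1/(1 + K_p·G_p(0)).
G_p(0) = 1.545. Require 1/(1 + K_p·1.545) = 0.01, so 1 + 1.545·K_p = 100.
K_p = (100 − 1)/1.545 = 64.1.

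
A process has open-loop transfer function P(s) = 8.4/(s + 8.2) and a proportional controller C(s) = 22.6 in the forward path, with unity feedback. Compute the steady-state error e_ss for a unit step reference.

0.0414

The loop is type 0. Static position error constant K_pos = C(0)·P(0) = 22.6·1.024 = 23.15.
Steady-state error to a unit step: e_ss = 1/(1+K_pos) = 1/24.15 = 0.0414.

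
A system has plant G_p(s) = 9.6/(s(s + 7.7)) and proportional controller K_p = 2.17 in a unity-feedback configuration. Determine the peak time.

The closed-loop denominator s² + 7.7s + 20.83 gives ω_n = √20.83 = 4.564 and ζ = 7.7/(2ω_n) = 0.8435.
Damped frequency ω_d = ω_n√(1−ζ²) = 2.451 rad/s, so peak time T_p = π/ω_d = 1.28 s.

T_p = 1.28 s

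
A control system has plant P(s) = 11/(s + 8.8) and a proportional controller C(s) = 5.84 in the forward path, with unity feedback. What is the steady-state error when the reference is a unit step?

The loop is type 0. Static position error constant K_pos = C(0)·P(0) = 5.84·1.25 = 7.3.
Steady-state error to a unit step: e_ss = 1/(1+K_pos) = 1/8.3 = 0.12.

0.12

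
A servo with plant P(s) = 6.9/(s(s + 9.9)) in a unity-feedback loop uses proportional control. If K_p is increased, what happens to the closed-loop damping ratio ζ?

decrease

ζ = 9.9/(2√(6.9K_p)); increasing K_p raises the denominator, so ζ falls.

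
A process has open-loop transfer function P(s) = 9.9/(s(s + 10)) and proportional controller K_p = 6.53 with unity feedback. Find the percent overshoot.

8.25%

Closed-loop characteristic equation: s² + 10s + 64.65 = 0, so ω_n = 8.04 rad/s and ζ = 10/(2·8.04) = 0.6219.
%OS = 100·exp(−πζ/√(1−ζ²)) = 100·exp(−π·0.6219/√0.6133) = 8.25%.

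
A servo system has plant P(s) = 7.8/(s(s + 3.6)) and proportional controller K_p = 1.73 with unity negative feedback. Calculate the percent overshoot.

17.1%

The closed-loop denominator s² + 3.6s + 13.49 gives ω_n = √13.49 = 3.673 and ζ = 3.6/(2ω_n) = 0.49.
%OS = 100·exp(−πζ/√(1−ζ²)) = 100·exp(−π·0.49/√0.7599) = 17.1%.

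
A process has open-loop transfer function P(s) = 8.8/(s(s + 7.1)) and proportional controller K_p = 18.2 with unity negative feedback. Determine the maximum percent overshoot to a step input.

The closed-loop denominator s² + 7.1s + 160.2 gives ω_n = √160.2 = 12.66 and ζ = 7.1/(2ω_n) = 0.2805.
%OS = 100·exp(−πζ/√(1−ζ²)) = 100·exp(−π·0.2805/√0.9213) = 39.9%.

39.9%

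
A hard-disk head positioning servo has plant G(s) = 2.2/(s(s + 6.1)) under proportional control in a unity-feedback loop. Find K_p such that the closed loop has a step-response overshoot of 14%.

From %OS = 100·exp(−πζ/√(1−ζ²)) = 14%, ζ = −ln(0.14)/√(π²+ln²(0.14)) = 0.5305.
Characteristic equation s² + 6.1s + 2.2K_p = 0 gives ζ = 6.1/(2√(2.2K_p)).
Setting ζ = 0.5305: √(2.2K_p) = 6.1/(2·0.5305) = 5.749, so K_p = 33.05/2.2 = 15.

K_p = 15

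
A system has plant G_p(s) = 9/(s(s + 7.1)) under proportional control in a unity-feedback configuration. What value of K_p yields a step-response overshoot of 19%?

K_p = 6.41

From %OS = 100·exp(−πζ/√(1−ζ²)) = 19%, ζ = −ln(0.19)/√(π²+ln²(0.19)) = 0.4673.
Characteristic equation s² + 7.1s + 9K_p = 0 gives ζ = 7.1/(2√(9K_p)).
Setting ζ = 0.4673: √(9K_p) = 7.1/(2·0.4673) = 7.596, so K_p = 57.7/9 = 6.41.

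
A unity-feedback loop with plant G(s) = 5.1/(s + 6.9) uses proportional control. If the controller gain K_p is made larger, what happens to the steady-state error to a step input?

decrease

e_ss = 1/(1 + K_p·G(0)); a larger K_p raises the denominator, so e_ss decreases.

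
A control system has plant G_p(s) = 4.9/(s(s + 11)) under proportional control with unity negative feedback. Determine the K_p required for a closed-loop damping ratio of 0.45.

K_p = 30.5

Closed-loop characteristic equation: s² + 11s + K_p·4.9 = 0.
So ω_n = √(4.9K_p) and 2ζω_n = 11, giving ζ = 11/(2√(4.9K_p)).
Setting ζ = 0.45: √(4.9K_p) = 11/(2·0.45) = 12.22, so K_p = 149.4/4.9 = 30.5.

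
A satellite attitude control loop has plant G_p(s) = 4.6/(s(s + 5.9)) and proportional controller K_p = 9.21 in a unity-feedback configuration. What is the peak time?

The closed-loop denominator s² + 5.9s + 42.37 gives ω_n = √42.37 = 6.509 and ζ = 5.9/(2ω_n) = 0.4532.
Damped frequency ω_d = ω_n√(1−ζ²) = 5.802 rad/s, so peak time T_p = π/ω_d = 0.541 s.

T_p = 0.541 s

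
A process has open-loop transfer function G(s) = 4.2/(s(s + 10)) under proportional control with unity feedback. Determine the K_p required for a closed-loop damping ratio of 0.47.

Closed-loop characteristic equation: s² + 10s + K_p·4.2 = 0.
So ω_n = √(4.2K_p) and 2ζω_n = 10, giving ζ = 10/(2√(4.2K_p)).
Setting ζ = 0.47: √(4.2K_p) = 10/(2·0.47) = 10.64, so K_p = 113.2/4.2 = 26.9.

K_p = 26.9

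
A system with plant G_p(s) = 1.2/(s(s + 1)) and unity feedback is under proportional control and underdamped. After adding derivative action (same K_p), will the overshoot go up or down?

decrease

The derivative term adds K·K_d to the s-coefficient of the characteristic equation, raising 2ζω_n while ω_n is unchanged; ζ increases, so overshoot decreases.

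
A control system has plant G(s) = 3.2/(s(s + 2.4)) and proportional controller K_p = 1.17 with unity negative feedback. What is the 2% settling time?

T_s ≈ 3.33 s

From 1 + K_pG(s) = 0: s² + 2.4s + 3.744 = 0 ⇒ ω_n = 1.935, ζ = 0.6202.
2% settling time T_s ≈ 4/(ζω_n) = 4/1.2 = 3.33 s.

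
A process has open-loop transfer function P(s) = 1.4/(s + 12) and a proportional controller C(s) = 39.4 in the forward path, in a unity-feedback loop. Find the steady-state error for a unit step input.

0.179

The loop is type 0. Static position error constant K_pos = C(0)·P(0) = 39.4·0.1167 = 4.597.
Steady-state error to a unit step: e_ss = 1/(1+K_pos) = 1/5.597 = 0.179.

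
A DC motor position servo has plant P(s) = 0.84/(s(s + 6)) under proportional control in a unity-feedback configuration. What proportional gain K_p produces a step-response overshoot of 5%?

K_p = 22.5

From %OS = 100·exp(−πζ/√(1−ζ²)) = 5%, ζ = −ln(0.05)/√(π²+ln²(0.05)) = 0.6901.
Characteristic equation s² + 6s + 0.84K_p = 0 gives ζ = 6/(2√(0.84K_p)).
Setting ζ = 0.6901: √(0.84K_p) = 6/(2·0.6901) = 4.347, so K_p = 18.9/0.84 = 22.5.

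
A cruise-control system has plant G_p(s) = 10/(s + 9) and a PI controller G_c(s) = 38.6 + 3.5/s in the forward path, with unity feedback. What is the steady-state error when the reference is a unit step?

0

The open loop G_c(s)G_p(s) has a pole at the origin (type 1), so the static position error constant is infinite and e_ss = 1/(1+∞) = 0.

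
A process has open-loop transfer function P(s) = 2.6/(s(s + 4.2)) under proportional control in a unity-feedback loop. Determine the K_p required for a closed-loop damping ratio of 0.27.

Closed-loop characteristic equation: s² + 4.2s + K_p·2.6 = 0.
So ω_n = √(2.6K_p) and 2ζω_n = 4.2, giving ζ = 4.2/(2√(2.6K_p)).
Setting ζ = 0.27: √(2.6K_p) = 4.2/(2·0.27) = 7.778, so K_p = 60.49/2.6 = 23.3.

K_p = 23.3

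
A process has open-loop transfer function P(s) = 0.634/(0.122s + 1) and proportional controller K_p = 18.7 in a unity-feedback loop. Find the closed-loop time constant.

Closed loop: T(s) = K_p·P/(1+K_p·P) = 11.86/(0.122s + 1 + 11.86), with pole at s = −(1 + 11.86)/0.122 = −105.4.
Closed-loop time constant τ = 1/105.4 = 0.00949 s.

τ = 0.00949 s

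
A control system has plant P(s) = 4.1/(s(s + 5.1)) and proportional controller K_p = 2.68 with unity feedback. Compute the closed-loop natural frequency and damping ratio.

ω_n = 3.31 rad/s, ζ = 0.769

With unity feedback the closed-loop characteristic equation is s² + 5.1s + 2.68·4.1 = s² + 5.1s + 10.99 = 0.
So ω_n² = 10.99 ⇒ ω_n = 3.315 rad/s, and ζ = 5.1/(2ω_n) = 0.769.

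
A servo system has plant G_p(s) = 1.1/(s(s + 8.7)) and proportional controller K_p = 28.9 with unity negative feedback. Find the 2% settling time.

T_s ≈ 0.92 s

Closed-loop characteristic equation: s² + 8.7s + 31.79 = 0, so ω_n = 5.638 rad/s and ζ = 8.7/(2·5.638) = 0.7715.
2% settling time T_s ≈ 4/(ζω_n) = 4/4.35 = 0.92 s.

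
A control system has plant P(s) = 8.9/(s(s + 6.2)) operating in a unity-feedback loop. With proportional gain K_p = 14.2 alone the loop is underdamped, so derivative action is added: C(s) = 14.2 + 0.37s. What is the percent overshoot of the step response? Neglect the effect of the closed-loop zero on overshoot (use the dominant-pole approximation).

Forward path: (14.2 + 0.37s)·8.9/(s(s+6.2)). The closed-loop characteristic equation is s² + (6.2 + 8.9·0.37)s + 8.9·14.2 = 0.
That is s² + 9.493s + 126.4 = 0, so ω_n = 11.24 rad/s and ζ = 9.493/(2·11.24) = 0.4222.
%OS = 100·exp(−πζ/√(1−ζ²)) = 23.1%.

23.1%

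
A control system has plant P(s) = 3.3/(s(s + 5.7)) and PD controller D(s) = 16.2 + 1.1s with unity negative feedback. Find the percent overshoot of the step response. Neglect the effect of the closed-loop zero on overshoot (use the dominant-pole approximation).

7.4%

Forward path: (16.2 + 1.1s)·3.3/(s(s+5.7)). The closed-loop characteristic equation is s² + (5.7 + 3.3·1.1)s + 3.3·16.2 = 0.
That is s² + 9.33s + 53.46 = 0, so ω_n = 7.312 rad/s and ζ = 9.33/(2·7.312) = 0.638.
%OS = 100·exp(−πζ/√(1−ζ²)) = 7.4%.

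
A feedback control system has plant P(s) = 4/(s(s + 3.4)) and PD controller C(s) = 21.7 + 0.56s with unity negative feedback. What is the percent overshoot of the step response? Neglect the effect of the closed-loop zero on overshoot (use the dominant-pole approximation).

36.9%

Forward path: (21.7 + 0.56s)·4/(s(s+3.4)). The closed-loop characteristic equation is s² + (3.4 + 4·0.56)s + 4·21.7 = 0.
That is s² + 5.64s + 86.8 = 0, so ω_n = 9.317 rad/s and ζ = 5.64/(2·9.317) = 0.3027.
%OS = 100·exp(−πζ/√(1−ζ²)) = 36.9%.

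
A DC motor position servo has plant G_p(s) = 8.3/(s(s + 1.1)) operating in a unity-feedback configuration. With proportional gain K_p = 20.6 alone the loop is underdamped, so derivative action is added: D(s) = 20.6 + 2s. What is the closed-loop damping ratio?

ζ = 0.677

Forward path: (20.6 + 2s)·8.3/(s(s+1.1)). The closed-loop characteristic equation is s² + (1.1 + 8.3·2)s + 8.3·20.6 = 0.
That is s² + 17.7s + 171 = 0, so ω_n = 13.08 rad/s and ζ = 17.7/(2·13.08) = 0.6768.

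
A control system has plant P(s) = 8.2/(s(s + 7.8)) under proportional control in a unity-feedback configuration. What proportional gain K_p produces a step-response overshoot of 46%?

K_p = 32.2

From %OS = 100·exp(−πζ/√(1−ζ²)) = 46%, ζ = −ln(0.46)/√(π²+ln²(0.46)) = 0.24.
Characteristic equation s² + 7.8s + 8.2K_p = 0 gives ζ = 7.8/(2√(8.2K_p)).
Setting ζ = 0.24: √(8.2K_p) = 7.8/(2·0.24) = 16.25, so K_p = 264.2/8.2 = 32.2.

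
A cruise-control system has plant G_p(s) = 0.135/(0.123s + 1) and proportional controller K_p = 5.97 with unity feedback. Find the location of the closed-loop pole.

s = -14.68

Closed loop: T(s) = K_p·G_p/(1+K_p·G_p) = 0.806/(0.123s + 1 + 0.806), with pole at s = −(1 + 0.806)/0.123 = −14.68.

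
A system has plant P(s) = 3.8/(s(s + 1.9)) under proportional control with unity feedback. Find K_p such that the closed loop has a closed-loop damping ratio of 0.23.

K_p = 4.49

Closed-loop characteristic equation: s² + 1.9s + K_p·3.8 = 0.
So ω_n = √(3.8K_p) and 2ζω_n = 1.9, giving ζ = 1.9/(2√(3.8K_p)).
Setting ζ = 0.23: √(3.8K_p) = 1.9/(2·0.23) = 4.13, so K_p = 17.06/3.8 = 4.49.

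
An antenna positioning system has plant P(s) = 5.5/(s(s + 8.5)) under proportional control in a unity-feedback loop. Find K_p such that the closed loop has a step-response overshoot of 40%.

From %OS = 100·exp(−πζ/√(1−ζ²)) = 40%, ζ = −ln(0.4)/√(π²+ln²(0.4)) = 0.28.
Characteristic equation s² + 8.5s + 5.5K_p = 0 gives ζ = 8.5/(2√(5.5K_p)).
Setting ζ = 0.28: √(5.5K_p) = 8.5/(2·0.28) = 15.18, so K_p = 230.4/5.5 = 41.9.

K_p = 41.9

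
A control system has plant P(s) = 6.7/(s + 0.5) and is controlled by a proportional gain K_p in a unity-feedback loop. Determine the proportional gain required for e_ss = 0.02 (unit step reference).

K_p = 3.66

The loop is type 0, so e_ss(step) = 1/(1 + K_pos) with K_pos = K_p·P(0).
P(0) = 13.4. Require 1/(1 + K_p·13.4) = 0.02, so 1 + 13.4·K_p = 50.
K_p = (50 − 1)/13.4 = 3.66.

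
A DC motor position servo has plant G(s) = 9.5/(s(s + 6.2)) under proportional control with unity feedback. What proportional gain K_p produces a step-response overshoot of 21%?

K_p = 5.11

From %OS = 100·exp(−πζ/√(1−ζ²)) = 21%, ζ = −ln(0.21)/√(π²+ln²(0.21)) = 0.4449.
Characteristic equation s² + 6.2s + 9.5K_p = 0 gives ζ = 6.2/(2√(9.5K_p)).
Setting ζ = 0.4449: √(9.5K_p) = 6.2/(2·0.4449) = 6.968, so K_p = 48.55/9.5 = 5.11.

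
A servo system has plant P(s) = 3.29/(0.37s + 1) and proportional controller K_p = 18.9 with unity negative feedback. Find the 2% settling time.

Closed loop: T(s) = K_p·P/(1+K_p·P) = 62.18/(0.37s + 1 + 62.18), with pole at s = −(1 + 62.18)/0.37 = −170.8.
τ = 1/170.8 = 0.005856 s, so 2% settling time ≈ 4τ = 0.0234 s.

T_s ≈ 0.0234 s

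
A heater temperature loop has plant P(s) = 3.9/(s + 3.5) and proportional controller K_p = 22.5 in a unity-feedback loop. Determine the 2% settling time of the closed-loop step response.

Closed-loop transfer function: T(s) = K_p·P(s)/(1 + K_p·P(s)) = 87.75/(s + 3.5 + 87.75) = 87.75/(s + 91.25).
Time constant τ = 1/91.25 = 0.01096 s, so the 2% settling time is about 4τ = 0.0438 s.

T_s ≈ 0.0438 s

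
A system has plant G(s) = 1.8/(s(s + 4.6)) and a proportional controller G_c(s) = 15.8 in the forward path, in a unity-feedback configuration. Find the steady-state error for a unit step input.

The open loop G_c(s)G(s) has a pole at the origin (type 1), so the static position error constant is infinite and e_ss = 1/(1+∞) = 0.

0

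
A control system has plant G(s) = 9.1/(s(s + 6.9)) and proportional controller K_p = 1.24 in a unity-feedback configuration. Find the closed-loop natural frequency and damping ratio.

The closed-loop denominator is s(s+6.9) + 1.24·9.1 = s² + 6.9s + 11.28.
Matching s² + 2ζω_n s + ω_n²: ω_n = √11.28 = 3.359 rad/s and 2ζω_n = 6.9, so ζ = 6.9/(2·3.359) = 1.03.

ω_n = 3.36 rad/s, ζ = 1.03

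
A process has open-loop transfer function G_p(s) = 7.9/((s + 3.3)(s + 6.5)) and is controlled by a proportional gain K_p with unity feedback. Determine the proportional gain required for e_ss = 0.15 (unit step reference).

K_p = 15.4

For a type-0 loop with proportional control, e_ss = 1/(1 + K_p·G_p(0)).
G_p(0) = 0.3683. Require 1/(1 + K_p·0.3683) = 0.15, so 1 + 0.3683·K_p = 6.667.
K_p = (6.667 − 1)/0.3683 = 15.4.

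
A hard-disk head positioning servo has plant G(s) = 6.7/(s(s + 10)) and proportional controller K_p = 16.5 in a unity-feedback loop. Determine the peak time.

T_p = 0.34 s

From 1 + K_pG(s) = 0: s² + 10s + 110.5 = 0 ⇒ ω_n = 10.51, ζ = 0.4755.
Damped frequency ω_d = ω_n√(1−ζ²) = 9.249 rad/s, so peak time T_p = π/ω_d = 0.34 s.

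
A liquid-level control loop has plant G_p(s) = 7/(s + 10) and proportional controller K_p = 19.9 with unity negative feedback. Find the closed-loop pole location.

Closed-loop transfer function: T(s) = K_p·G_p(s)/(1 + K_p·G_p(s)) = 139.3/(s + 10 + 139.3) = 139.3/(s + 149.3).
The closed-loop pole is at s = −149.3.

s = -149.3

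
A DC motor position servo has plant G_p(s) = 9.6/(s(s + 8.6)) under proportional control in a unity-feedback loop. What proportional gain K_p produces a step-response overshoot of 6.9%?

K_p = 4.59

From %OS = 100·exp(−πζ/√(1−ζ²)) = 6.9%, ζ = −ln(0.069)/√(π²+ln²(0.069)) = 0.6481.
Characteristic equation s² + 8.6s + 9.6K_p = 0 gives ζ = 8.6/(2√(9.6K_p)).
Setting ζ = 0.6481: √(9.6K_p) = 8.6/(2·0.6481) = 6.635, so K_p = 44.02/9.6 = 4.59.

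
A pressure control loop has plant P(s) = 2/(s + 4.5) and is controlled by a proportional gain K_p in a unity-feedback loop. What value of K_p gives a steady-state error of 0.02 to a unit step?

K_p = 110

Steady-state error for a unit step on this type-0 loop is 1/(1 + K_p·P(0)).
P(0) = 0.4444. Require 1/(1 + K_p·0.4444) = 0.02, so 1 + 0.4444·K_p = 50.
K_p = (50 − 1)/0.4444 = 110.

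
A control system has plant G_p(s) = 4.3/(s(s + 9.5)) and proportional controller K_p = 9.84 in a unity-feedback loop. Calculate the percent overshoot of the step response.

3.48%

From 1 + K_pG_p(s) = 0: s² + 9.5s + 42.31 = 0 ⇒ ω_n = 6.505, ζ = 0.7302.
%OS = 100·exp(−πζ/√(1−ζ²)) = 100·exp(−π·0.7302/√0.4668) = 3.48%.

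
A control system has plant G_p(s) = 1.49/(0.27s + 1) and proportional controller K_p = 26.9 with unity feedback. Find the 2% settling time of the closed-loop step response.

Closed loop: T(s) = K_p·G_p/(1+K_p·G_p) = 40.08/(0.27s + 1 + 40.08), with pole at s = −(1 + 40.08)/0.27 = −152.2.
τ = 1/152.2 = 0.006572 s, so 2% settling time ≈ 4τ = 0.0263 s.

T_s ≈ 0.0263 s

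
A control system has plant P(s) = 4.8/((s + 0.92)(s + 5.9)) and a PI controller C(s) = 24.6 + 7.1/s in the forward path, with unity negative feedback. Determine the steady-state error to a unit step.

The open loop C(s)P(s) has a pole at the origin (type 1), so the static position error constant is infinite and e_ss = 1/(1+∞) = 0.

0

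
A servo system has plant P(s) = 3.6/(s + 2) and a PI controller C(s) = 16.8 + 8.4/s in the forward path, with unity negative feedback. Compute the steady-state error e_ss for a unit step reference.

0

The open loop C(s)P(s) has a pole at the origin (type 1), so the static position error constant is infinite and e_ss = 1/(1+∞) = 0.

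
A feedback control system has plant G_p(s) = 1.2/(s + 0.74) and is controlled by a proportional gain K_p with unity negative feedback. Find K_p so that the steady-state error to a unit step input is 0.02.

K_p = 30.2

The loop is type 0, so e_ss(step) = 1/(1 + K_pos) with K_pos = K_p·G_p(0).
G_p(0) = 1.622. Require 1/(1 + K_p·1.622) = 0.02, so 1 + 1.622·K_p = 50.
K_p = (50 − 1)/1.622 = 30.2.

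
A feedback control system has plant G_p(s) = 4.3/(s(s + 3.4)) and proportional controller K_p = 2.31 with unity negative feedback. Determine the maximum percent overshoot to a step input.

13.4%

The closed-loop denominator s² + 3.4s + 9.933 gives ω_n = √9.933 = 3.152 and ζ = 3.4/(2ω_n) = 0.5394.
%OS = 100·exp(−πζ/√(1−ζ²)) = 100·exp(−π·0.5394/√0.7091) = 13.4%.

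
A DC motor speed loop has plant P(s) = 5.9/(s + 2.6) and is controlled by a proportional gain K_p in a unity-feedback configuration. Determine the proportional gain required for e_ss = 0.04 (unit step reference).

K_p = 10.6

Steady-state error for a unit step on this type-0 loop is 1/(1 + K_p·P(0)).
P(0) = 2.269. Require 1/(1 + K_p·2.269) = 0.04, so 1 + 2.269·K_p = 25.
K_p = (25 − 1)/2.269 = 10.6.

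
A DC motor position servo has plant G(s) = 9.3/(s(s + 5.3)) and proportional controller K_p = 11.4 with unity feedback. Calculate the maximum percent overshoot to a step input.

From 1 + K_pG(s) = 0: s² + 5.3s + 106 = 0 ⇒ ω_n = 10.3, ζ = 0.2574.
%OS = 100·exp(−πζ/√(1−ζ²)) = 100·exp(−π·0.2574/√0.9338) = 43.3%.

43.3%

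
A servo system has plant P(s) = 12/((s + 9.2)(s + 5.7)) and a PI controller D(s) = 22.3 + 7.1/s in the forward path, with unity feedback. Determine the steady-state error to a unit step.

0

The open loop D(s)P(s) has a pole at the origin (type 1), so the static position error constant is infinite and e_ss = 1/(1+∞) = 0.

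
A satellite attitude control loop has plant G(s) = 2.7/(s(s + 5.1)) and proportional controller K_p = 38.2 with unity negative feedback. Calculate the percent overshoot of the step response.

From 1 + K_pG(s) = 0: s² + 5.1s + 103.1 = 0 ⇒ ω_n = 10.16, ζ = 0.2511.
%OS = 100·exp(−πζ/√(1−ζ²)) = 100·exp(−π·0.2511/√0.937) = 44.3%.

44.3%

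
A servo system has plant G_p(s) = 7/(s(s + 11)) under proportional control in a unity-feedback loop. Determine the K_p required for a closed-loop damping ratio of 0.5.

K_p = 17.3

Closed-loop characteristic equation: s² + 11s + K_p·7 = 0.
So ω_n = √(7K_p) and 2ζω_n = 11, giving ζ = 11/(2√(7K_p)).
Setting ζ = 0.5: √(7K_p) = 11/(2·0.5) = 11, so K_p = 121/7 = 17.3.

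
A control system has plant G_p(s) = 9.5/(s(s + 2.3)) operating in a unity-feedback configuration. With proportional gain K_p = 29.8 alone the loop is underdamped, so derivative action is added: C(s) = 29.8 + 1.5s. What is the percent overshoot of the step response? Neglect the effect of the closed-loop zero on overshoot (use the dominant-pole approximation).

Forward path: (29.8 + 1.5s)·9.5/(s(s+2.3)). The closed-loop characteristic equation is s² + (2.3 + 9.5·1.5)s + 9.5·29.8 = 0.
That is s² + 16.55s + 283.1 = 0, so ω_n = 16.83 rad/s and ζ = 16.55/(2·16.83) = 0.4918.
%OS = 100·exp(−πζ/√(1−ζ²)) = 17%.

17%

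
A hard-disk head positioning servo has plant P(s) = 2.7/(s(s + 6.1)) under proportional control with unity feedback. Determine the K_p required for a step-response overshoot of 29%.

From %OS = 100·exp(−πζ/√(1−ζ²)) = 29%, ζ = −ln(0.29)/√(π²+ln²(0.29)) = 0.3666.
Characteristic equation s² + 6.1s + 2.7K_p = 0 gives ζ = 6.1/(2√(2.7K_p)).
Setting ζ = 0.3666: √(2.7K_p) = 6.1/(2·0.3666) = 8.32, so K_p = 69.22/2.7 = 25.6.

K_p = 25.6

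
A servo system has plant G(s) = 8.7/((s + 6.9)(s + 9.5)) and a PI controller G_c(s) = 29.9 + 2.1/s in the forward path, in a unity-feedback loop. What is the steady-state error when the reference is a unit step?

The open loop G_c(s)G(s) has a pole at the origin (type 1), so the static position error constant is infinite and e_ss = 1/(1+∞) = 0.

0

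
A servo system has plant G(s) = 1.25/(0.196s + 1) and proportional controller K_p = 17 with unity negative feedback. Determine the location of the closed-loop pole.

Closed loop: T(s) = K_p·G/(1+K_p·G) = 21.25/(0.196s + 1 + 21.25), with pole at s = −(1 + 21.25)/0.196 = −113.5.

s = -113.5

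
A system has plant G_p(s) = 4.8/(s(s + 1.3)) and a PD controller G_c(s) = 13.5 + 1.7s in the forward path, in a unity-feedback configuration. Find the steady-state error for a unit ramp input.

The loop has one pole at the origin (type 1). Velocity error constant K_v = lim_{s→0} s·G_c(s)G_p(s) = 13.5·4.8/1.3 = 49.85.
Steady-state error to a unit ramp: e_ss = 1/K_v = 0.0201.

0.0201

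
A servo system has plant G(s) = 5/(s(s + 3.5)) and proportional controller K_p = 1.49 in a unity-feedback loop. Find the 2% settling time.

The closed-loop denominator s² + 3.5s + 7.45 gives ω_n = √7.45 = 2.729 and ζ = 3.5/(2ω_n) = 0.6412.
2% settling time T_s ≈ 4/(ζω_n) = 4/1.75 = 2.29 s.

T_s ≈ 2.29 s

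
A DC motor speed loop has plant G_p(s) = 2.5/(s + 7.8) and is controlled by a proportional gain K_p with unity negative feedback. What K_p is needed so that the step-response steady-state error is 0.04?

K_p = 74.9

For a type-0 loop with proportional control, e_ss = 1/(1 + K_p·G_p(0)).
G_p(0) = 0.3205. Require 1/(1 + K_p·0.3205) = 0.04, so 1 + 0.3205·K_p = 25.
K_p = (25 − 1)/0.3205 = 74.9.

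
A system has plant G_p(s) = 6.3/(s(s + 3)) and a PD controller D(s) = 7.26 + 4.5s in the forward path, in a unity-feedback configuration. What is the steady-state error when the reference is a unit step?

The open loop D(s)G_p(s) has a pole at the origin (type 1), so the static position error constant is infinite and e_ss = 1/(1+∞) = 0.

0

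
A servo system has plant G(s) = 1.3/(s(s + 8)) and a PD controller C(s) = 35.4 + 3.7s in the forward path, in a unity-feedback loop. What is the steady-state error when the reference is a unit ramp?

0.174

The loop has one pole at the origin (type 1). Velocity error constant K_v = lim_{s→0} s·C(s)G(s) = 35.4·1.3/8 = 5.753.
Steady-state error to a unit ramp: e_ss = 1/K_v = 0.174.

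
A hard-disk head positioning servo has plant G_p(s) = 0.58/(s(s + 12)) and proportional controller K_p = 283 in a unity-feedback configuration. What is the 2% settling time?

The closed-loop denominator s² + 12s + 164.1 gives ω_n = √164.1 = 12.81 and ζ = 12/(2ω_n) = 0.4683.
2% settling time T_s ≈ 4/(ζω_n) = 4/6 = 0.667 s.

T_s ≈ 0.667 s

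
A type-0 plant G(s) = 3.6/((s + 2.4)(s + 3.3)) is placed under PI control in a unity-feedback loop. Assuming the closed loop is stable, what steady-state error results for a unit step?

The PI controller's integrator makes the forward path type 1, so e_ss to a step is zero.

0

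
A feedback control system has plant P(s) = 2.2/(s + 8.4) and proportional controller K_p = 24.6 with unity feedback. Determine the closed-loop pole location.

Closed-loop transfer function: T(s) = K_p·P(s)/(1 + K_p·P(s)) = 54.12/(s + 8.4 + 54.12) = 54.12/(s + 62.52).
The closed-loop pole is at s = −62.52.

s = -62.52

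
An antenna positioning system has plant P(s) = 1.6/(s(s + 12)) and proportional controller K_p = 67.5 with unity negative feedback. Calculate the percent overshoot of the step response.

10.8%

From 1 + K_pP(s) = 0: s² + 12s + 108 = 0 ⇒ ω_n = 10.39, ζ = 0.5774.
%OS = 100·exp(−πζ/√(1−ζ²)) = 100·exp(−π·0.5774/√0.6667) = 10.8%.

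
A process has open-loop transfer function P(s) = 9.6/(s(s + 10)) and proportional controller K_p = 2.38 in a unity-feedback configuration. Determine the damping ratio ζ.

1 + K_p·P(s) = 0 gives s² + 10s + 22.85 = 0.
So ω_n² = 22.85 ⇒ ω_n = 4.78 rad/s, and ζ = 10/(2ω_n) = 1.05.

ζ = 1.05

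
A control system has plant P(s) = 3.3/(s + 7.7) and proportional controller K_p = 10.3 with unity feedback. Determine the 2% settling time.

T_s ≈ 0.0959 s

Closed-loop transfer function: T(s) = K_p·P(s)/(1 + K_p·P(s)) = 33.99/(s + 7.7 + 33.99) = 33.99/(s + 41.69).
Time constant τ = 1/41.69 = 0.02399 s, so the 2% settling time is about 4τ = 0.0959 s.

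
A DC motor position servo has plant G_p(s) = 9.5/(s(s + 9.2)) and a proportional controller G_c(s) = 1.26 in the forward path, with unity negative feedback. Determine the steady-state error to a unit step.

The open loop G_c(s)G_p(s) has a pole at the origin (type 1), so the static position error constant is infinite and e_ss = 1/(1+∞) = 0.

0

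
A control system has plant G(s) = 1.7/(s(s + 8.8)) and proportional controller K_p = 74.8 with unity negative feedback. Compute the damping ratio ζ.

1 + K_p·G(s) = 0 gives s² + 8.8s + 127.2 = 0.
Matching s² + 2ζω_n s + ω_n²: ω_n = √127.2 = 11.28 rad/s and 2ζω_n = 8.8, so ζ = 8.8/(2·11.28) = 0.39.

ζ = 0.39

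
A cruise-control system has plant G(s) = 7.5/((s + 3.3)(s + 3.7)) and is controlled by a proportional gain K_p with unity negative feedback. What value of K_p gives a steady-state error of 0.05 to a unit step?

The loop is type 0, so e_ss(step) = 1/(1 + K_pos) with K_pos = K_p·G(0).
G(0) = 0.6143. Require 1/(1 + K_p·0.6143) = 0.05, so 1 + 0.6143·K_p = 20.
K_p = (20 − 1)/0.6143 = 30.9.

K_p = 30.9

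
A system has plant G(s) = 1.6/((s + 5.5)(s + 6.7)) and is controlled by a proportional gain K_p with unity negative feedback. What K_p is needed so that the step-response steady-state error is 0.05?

For a type-0 loop with proportional control, e_ss = 1/(1 + K_p·G(0)).
G(0) = 0.04342. Require 1/(1 + K_p·0.04342) = 0.05, so 1 + 0.04342·K_p = 20.
K_p = (20 − 1)/0.04342 = 438.

K_p = 438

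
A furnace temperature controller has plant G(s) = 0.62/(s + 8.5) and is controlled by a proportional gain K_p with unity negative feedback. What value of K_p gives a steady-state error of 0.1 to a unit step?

K_p = 123

The loop is type 0, so e_ss(step) = 1/(1 + K_pos) with K_pos = K_p·G(0).
G(0) = 0.07294. Require 1/(1 + K_p·0.07294) = 0.1, so 1 + 0.07294·K_p = 10.
K_p = (10 − 1)/0.07294 = 123.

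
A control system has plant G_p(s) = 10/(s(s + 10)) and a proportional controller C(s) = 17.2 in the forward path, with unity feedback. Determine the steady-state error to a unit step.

0

The open loop C(s)G_p(s) has a pole at the origin (type 1), so the static position error constant is infinite and e_ss = 1/(1+∞) = 0.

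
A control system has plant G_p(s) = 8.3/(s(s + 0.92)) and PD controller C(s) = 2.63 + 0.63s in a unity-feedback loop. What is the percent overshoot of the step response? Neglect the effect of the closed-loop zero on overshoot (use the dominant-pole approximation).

Forward path: (2.63 + 0.63s)·8.3/(s(s+0.92)). The closed-loop characteristic equation is s² + (0.92 + 8.3·0.63)s + 8.3·2.63 = 0.
That is s² + 6.149s + 21.83 = 0, so ω_n = 4.672 rad/s and ζ = 6.149/(2·4.672) = 0.658.
%OS = 100·exp(−πζ/√(1−ζ²)) = 6.42%.

6.42%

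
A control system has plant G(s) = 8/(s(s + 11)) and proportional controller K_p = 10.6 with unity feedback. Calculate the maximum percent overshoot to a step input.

9.64%

From 1 + K_pG(s) = 0: s² + 11s + 84.8 = 0 ⇒ ω_n = 9.209, ζ = 0.5973.
%OS = 100·exp(−πζ/√(1−ζ²)) = 100·exp(−π·0.5973/√0.6433) = 9.64%.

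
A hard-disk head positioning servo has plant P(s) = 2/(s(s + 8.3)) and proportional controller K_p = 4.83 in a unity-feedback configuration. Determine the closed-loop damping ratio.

With unity feedback the closed-loop characteristic equation is s² + 8.3s + 4.83·2 = s² + 8.3s + 9.66 = 0.
Matching s² + 2ζω_n s + ω_n²: ω_n = √9.66 = 3.108 rad/s and 2ζω_n = 8.3, so ζ = 8.3/(2·3.108) = 1.34.

ζ = 1.34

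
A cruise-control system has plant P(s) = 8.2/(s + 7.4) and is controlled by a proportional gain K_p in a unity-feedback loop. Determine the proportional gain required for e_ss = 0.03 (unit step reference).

The loop is type 0, so e_ss(step) = 1/(1 + K_pos) with K_pos = K_p·P(0).
P(0) = 1.108. Require 1/(1 + K_p·1.108) = 0.03, so 1 + 1.108·K_p = 33.33.
K_p = (33.33 − 1)/1.108 = 29.2.

K_p = 29.2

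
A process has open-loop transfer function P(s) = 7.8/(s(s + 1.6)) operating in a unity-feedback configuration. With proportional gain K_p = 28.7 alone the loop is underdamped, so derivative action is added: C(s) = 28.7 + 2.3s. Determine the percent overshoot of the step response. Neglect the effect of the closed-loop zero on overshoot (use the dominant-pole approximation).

Forward path: (28.7 + 2.3s)·7.8/(s(s+1.6)). The closed-loop characteristic equation is s² + (1.6 + 7.8·2.3)s + 7.8·28.7 = 0.
That is s² + 19.54s + 223.9 = 0, so ω_n = 14.96 rad/s and ζ = 19.54/(2·14.96) = 0.653.
%OS = 100·exp(−πζ/√(1−ζ²)) = 6.66%.

6.66%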